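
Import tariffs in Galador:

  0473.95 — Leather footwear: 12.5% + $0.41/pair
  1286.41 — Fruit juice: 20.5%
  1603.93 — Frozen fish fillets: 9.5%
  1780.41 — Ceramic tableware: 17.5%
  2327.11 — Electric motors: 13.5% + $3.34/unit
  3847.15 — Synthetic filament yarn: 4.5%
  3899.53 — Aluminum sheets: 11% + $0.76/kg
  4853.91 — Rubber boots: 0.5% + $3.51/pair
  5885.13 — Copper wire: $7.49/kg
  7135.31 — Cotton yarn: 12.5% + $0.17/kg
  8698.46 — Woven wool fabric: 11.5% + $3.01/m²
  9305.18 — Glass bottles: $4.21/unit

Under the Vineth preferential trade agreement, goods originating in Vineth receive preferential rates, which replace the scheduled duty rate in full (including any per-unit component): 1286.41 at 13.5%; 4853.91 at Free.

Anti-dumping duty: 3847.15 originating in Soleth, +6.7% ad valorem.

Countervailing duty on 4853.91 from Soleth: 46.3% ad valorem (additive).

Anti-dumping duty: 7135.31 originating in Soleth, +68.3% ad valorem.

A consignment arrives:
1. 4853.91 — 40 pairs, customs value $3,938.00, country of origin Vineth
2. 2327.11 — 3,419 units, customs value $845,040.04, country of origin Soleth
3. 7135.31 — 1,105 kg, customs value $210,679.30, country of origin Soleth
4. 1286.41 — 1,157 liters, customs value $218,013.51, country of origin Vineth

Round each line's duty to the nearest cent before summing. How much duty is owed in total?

Line 1 (4853.91, Vineth, 40 pairs, $3,938.00):
Base rate for 4853.91 is 0.5% + $3.51/pair.
Origin Vineth qualifies under the Galador–Vineth agreement and 4853.91 is covered: preferential rate Free applies instead.
The additional-duty order on 4853.91 targets Soleth, not Vineth; it does not apply.
Duty = $3,938.00 × 0% = $0.00.
Line 2 (2327.11, Soleth, 3,419 units, $845,040.04):
Base rate for 2327.11 is 13.5% + $3.34/unit.
Duty = $845,040.04 × 13.5% + 3,419 × $3.34 = $125,499.87.
Line 3 (7135.31, Soleth, 1,105 kg, $210,679.30):
Base rate for 7135.31 is 12.5% + $0.17/kg.
Additional duty on 7135.31 from Soleth: +68.3%. Applied ad valorem rate: 12.5% + 68.3% = 80.8%.
Duty = $210,679.30 × 80.8% + 1,105 × $0.17 = $170,416.72.
Line 4 (1286.41, Vineth, 1,157 liters, $218,013.51):
Base rate for 1286.41 is 20.5%.
Origin Vineth qualifies under the Galador–Vineth agreement and 1286.41 is covered: preferential rate 13.5% applies instead.
Duty = $218,013.51 × 13.5% = $29,431.82.
Total = $0.00 + $125,499.87 + $170,416.72 + $29,431.82 = $325,348.41.

$325,348.41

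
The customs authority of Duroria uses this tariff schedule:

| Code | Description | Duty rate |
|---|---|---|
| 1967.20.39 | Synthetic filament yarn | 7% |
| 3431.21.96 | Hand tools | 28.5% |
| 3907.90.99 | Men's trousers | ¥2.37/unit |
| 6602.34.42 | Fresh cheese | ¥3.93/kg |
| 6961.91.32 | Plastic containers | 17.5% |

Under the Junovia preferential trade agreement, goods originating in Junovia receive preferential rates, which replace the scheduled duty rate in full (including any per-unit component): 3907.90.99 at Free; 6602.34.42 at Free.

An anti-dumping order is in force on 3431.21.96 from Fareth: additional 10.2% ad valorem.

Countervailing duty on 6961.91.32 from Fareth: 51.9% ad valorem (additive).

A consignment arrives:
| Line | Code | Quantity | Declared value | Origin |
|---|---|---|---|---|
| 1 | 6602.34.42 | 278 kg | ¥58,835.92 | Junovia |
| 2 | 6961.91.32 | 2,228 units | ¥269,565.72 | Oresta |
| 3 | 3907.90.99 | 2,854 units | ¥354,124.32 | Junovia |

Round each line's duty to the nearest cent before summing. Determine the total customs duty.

¥47,174.00

Line 1 (6602.34.42, Junovia, 278 kg, ¥58,835.92):
Base rate for 6602.34.42 is ¥3.93/kg.
Origin Junovia qualifies under the Duroria–Junovia agreement and 6602.34.42 is covered: preferential rate Free applies instead.
Duty = ¥58,835.92 × 0% = ¥0.00.
Line 2 (6961.91.32, Oresta, 2,228 units, ¥269,565.72):
Base rate for 6961.91.32 is 17.5%.
The additional-duty order on 6961.91.32 targets Fareth, not Oresta; it does not apply.
Duty = ¥269,565.72 × 17.5% = ¥47,174.00.
Line 3 (3907.90.99, Junovia, 2,854 units, ¥354,124.32):
Base rate for 3907.90.99 is ¥2.37/unit.
Origin Junovia qualifies under the Duroria–Junovia agreement and 3907.90.99 is covered: preferential rate Free applies instead.
Duty = ¥354,124.32 × 0% = ¥0.00.
Total = ¥0.00 + ¥47,174.00 + ¥0.00 = ¥47,174.00.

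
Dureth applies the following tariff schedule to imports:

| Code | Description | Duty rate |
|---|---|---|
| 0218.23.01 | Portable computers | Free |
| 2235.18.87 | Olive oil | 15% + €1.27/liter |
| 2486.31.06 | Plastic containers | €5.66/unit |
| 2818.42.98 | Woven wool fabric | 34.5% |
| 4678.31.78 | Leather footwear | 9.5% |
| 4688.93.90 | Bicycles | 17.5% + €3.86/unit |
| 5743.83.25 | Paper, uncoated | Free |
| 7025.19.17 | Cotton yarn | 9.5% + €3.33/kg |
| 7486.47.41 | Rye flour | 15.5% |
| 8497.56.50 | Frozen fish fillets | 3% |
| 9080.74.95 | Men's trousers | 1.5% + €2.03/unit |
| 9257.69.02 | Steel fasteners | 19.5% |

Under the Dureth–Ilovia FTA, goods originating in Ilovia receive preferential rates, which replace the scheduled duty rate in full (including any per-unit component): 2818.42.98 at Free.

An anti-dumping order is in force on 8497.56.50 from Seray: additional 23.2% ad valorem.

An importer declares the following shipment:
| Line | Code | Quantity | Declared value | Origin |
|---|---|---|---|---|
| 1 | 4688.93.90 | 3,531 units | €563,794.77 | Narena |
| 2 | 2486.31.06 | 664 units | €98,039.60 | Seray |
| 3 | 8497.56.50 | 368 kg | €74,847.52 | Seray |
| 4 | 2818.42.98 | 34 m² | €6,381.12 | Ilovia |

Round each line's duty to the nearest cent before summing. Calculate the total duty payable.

Line 1 (4688.93.90, Narena, 3,531 units, €563,794.77):
Base rate for 4688.93.90 is 17.5% + €3.86/unit.
Duty = €563,794.77 × 17.5% + 3,531 × €3.86 = €112,293.74.
Line 2 (2486.31.06, Seray, 664 units, €98,039.60):
Base rate for 2486.31.06 is €5.66/unit.
Duty = 664 × €5.66 = €3,758.24.
Line 3 (8497.56.50, Seray, 368 kg, €74,847.52):
Base rate for 8497.56.50 is 3%.
Additional duty on 8497.56.50 from Seray: +23.2%. Applied ad valorem rate: 3% + 23.2% = 26.2%.
Duty = €74,847.52 × 26.2% = €19,610.05.
Line 4 (2818.42.98, Ilovia, 34 m², €6,381.12):
Base rate for 2818.42.98 is 34.5%.
Origin Ilovia qualifies under the Dureth–Ilovia agreement and 2818.42.98 is covered: preferential rate Free applies instead.
Duty = €6,381.12 × 0% = €0.00.
Total = €112,293.74 + €3,758.24 + €19,610.05 + €0.00 = €135,662.03.

€135,662.03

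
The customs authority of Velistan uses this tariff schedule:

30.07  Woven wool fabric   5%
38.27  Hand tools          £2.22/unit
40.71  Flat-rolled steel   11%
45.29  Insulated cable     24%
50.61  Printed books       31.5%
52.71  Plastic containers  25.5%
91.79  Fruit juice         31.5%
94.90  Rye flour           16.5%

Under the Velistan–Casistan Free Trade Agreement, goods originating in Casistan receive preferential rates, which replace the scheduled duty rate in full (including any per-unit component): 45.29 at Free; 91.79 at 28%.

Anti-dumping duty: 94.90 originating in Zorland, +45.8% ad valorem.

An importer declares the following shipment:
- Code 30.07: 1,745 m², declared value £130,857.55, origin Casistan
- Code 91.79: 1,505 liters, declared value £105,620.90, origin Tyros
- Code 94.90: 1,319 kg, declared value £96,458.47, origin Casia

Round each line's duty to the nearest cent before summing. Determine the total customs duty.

Line 1 (30.07, Casistan, 1,745 m², £130,857.55):
Base rate for 30.07 is 5%.
Origin Casistan is the FTA partner but 30.07 is not on the preference list; base rate stands.
Duty = £130,857.55 × 5% = £6,542.88.
Line 2 (91.79, Tyros, 1,505 liters, £105,620.90):
Base rate for 91.79 is 31.5%.
91.79 has an FTA preferential rate, but origin Tyros is not Casistan; base rate stands.
Duty = £105,620.90 × 31.5% = £33,270.58.
Line 3 (94.90, Casia, 1,319 kg, £96,458.47):
Base rate for 94.90 is 16.5%.
The additional-duty order on 94.90 targets Zorland, not Casia; it does not apply.
Duty = £96,458.47 × 16.5% = £15,915.65.
Total = £6,542.88 + £33,270.58 + £15,915.65 = £55,729.11.

£55,729.11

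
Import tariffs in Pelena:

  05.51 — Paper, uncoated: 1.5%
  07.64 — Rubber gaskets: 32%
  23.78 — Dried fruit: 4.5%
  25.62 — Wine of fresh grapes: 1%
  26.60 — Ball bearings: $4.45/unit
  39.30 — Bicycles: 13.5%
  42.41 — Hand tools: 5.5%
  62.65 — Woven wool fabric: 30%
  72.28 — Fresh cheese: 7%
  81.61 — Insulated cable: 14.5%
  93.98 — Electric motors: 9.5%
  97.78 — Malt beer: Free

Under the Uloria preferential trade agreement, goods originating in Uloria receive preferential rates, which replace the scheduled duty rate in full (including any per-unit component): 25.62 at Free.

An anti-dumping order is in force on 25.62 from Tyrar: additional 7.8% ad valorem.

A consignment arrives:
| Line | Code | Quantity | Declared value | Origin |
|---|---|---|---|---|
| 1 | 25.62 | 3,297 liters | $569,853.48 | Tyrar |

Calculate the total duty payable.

Line 1 (25.62, Tyrar, 3,297 liters, $569,853.48):
Base rate for 25.62 is 1%.
25.62 has an FTA preferential rate, but origin Tyrar is not Uloria; base rate stands.
Additional duty on 25.62 from Tyrar: +7.8%. Applied ad valorem rate: 1% + 7.8% = 8.8%.
Duty = $569,853.48 × 8.8% = $50,147.11.

$50,147.11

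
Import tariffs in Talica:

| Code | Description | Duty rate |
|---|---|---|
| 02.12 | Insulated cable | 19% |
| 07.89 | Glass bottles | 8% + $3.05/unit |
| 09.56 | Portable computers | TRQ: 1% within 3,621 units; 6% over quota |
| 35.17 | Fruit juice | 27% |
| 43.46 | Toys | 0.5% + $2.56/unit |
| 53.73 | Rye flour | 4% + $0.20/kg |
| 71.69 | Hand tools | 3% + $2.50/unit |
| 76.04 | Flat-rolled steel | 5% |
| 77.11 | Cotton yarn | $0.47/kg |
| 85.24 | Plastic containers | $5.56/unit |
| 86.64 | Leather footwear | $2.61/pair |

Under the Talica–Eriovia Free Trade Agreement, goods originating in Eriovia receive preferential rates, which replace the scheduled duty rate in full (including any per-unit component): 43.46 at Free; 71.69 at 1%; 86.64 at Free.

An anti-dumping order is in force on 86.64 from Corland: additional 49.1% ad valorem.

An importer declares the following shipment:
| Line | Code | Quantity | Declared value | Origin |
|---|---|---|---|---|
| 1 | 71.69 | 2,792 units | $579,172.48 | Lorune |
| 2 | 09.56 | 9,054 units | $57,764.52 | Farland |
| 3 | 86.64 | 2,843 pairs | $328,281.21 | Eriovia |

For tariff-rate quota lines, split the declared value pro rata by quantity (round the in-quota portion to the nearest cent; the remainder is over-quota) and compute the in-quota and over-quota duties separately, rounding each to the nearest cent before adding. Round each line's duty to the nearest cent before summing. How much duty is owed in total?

$26,665.94

Line 1 (71.69, Lorune, 2,792 units, $579,172.48):
Base rate for 71.69 is 3% + $2.50/unit.
71.69 has an FTA preferential rate, but origin Lorune is not Eriovia; base rate stands.
Duty = $579,172.48 × 3% + 2,792 × $2.50 = $24,355.17.
Line 2 (09.56, Farland, 9,054 units, $57,764.52):
Code 09.56 is under a tariff-rate quota (threshold 3,621 units). In-quota: 3,621 units at 1%; over-quota: 5,433 units at 6%.
Pro-rata value split: in-quota = $57,764.52 × 3,621/9,054 = $23,101.98; over-quota = $57,764.52 − $23,101.98 = $34,662.54.
In-quota duty = $23,101.98 × 1% = $231.02. Over-quota duty = $34,662.54 × 6% = $2,079.75.
Line duty = $231.02 + $2,079.75 = $2,310.77.
Line 3 (86.64, Eriovia, 2,843 pairs, $328,281.21):
Base rate for 86.64 is $2.61/pair.
Origin Eriovia qualifies under the Talica–Eriovia agreement and 86.64 is covered: preferential rate Free applies instead.
The additional-duty order on 86.64 targets Corland, not Eriovia; it does not apply.
Duty = $328,281.21 × 0% = $0.00.
Total = $24,355.17 + $2,310.77 + $0.00 = $26,665.94.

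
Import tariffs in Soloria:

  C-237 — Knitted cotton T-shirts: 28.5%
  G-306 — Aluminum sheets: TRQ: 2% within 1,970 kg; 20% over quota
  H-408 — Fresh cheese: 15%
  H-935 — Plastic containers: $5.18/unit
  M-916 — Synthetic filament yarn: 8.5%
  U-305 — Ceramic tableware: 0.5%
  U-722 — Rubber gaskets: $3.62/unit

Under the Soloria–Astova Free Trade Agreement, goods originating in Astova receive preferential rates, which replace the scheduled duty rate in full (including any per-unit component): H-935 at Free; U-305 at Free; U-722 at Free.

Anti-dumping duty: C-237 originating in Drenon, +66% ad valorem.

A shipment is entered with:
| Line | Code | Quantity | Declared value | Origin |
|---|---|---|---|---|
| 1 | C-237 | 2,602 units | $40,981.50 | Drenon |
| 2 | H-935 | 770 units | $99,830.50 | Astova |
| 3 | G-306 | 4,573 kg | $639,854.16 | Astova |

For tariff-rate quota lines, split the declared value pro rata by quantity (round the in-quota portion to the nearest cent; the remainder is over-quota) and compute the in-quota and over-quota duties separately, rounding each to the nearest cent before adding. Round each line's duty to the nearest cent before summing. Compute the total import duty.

Line 1 (C-237, Drenon, 2,602 units, $40,981.50):
Base rate for C-237 is 28.5%.
Additional duty on C-237 from Drenon: +66%. Applied ad valorem rate: 28.5% + 66% = 94.5%.
Duty = $40,981.50 × 94.5% = $38,727.52.
Line 2 (H-935, Astova, 770 units, $99,830.50):
Base rate for H-935 is $5.18/unit.
Origin Astova qualifies under the Soloria–Astova agreement and H-935 is covered: preferential rate Free applies instead.
Duty = $99,830.50 × 0% = $0.00.
Line 3 (G-306, Astova, 4,573 kg, $639,854.16):
Code G-306 is under a tariff-rate quota (threshold 1,970 kg). In-quota: 1,970 kg at 2%; over-quota: 2,603 kg at 20%.
Pro-rata value split: in-quota = $639,854.16 × 1,970/4,573 = $275,642.40; over-quota = $639,854.16 − $275,642.40 = $364,211.76.
In-quota duty = $275,642.40 × 2% = $5,512.85. Over-quota duty = $364,211.76 × 20% = $72,842.35.
Line duty = $5,512.85 + $72,842.35 = $78,355.20.
Total = $38,727.52 + $0.00 + $78,355.20 = $117,082.72.

$117,082.72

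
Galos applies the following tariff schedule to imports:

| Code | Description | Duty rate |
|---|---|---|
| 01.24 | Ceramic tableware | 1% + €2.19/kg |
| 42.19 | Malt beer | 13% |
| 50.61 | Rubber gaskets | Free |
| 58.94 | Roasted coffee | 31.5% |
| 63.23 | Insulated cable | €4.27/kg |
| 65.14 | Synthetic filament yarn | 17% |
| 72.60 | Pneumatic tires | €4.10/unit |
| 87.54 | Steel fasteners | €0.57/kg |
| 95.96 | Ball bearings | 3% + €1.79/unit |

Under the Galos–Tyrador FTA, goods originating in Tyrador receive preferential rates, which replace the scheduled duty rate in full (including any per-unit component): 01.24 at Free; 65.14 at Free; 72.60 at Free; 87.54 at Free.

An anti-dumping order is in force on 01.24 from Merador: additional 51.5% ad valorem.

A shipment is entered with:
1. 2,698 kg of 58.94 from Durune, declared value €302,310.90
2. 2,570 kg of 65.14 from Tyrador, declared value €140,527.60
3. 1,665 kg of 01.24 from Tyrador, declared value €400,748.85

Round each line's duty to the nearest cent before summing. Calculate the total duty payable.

Line 1 (58.94, Durune, 2,698 kg, €302,310.90):
Base rate for 58.94 is 31.5%.
Duty = €302,310.90 × 31.5% = €95,227.93.
Line 2 (65.14, Tyrador, 2,570 kg, €140,527.60):
Base rate for 65.14 is 17%.
Origin Tyrador qualifies under the Galos–Tyrador agreement and 65.14 is covered: preferential rate Free applies instead.
Duty = €140,527.60 × 0% = €0.00.
Line 3 (01.24, Tyrador, 1,665 kg, €400,748.85):
Base rate for 01.24 is 1% + €2.19/kg.
Origin Tyrador qualifies under the Galos–Tyrador agreement and 01.24 is covered: preferential rate Free applies instead.
The additional-duty order on 01.24 targets Merador, not Tyrador; it does not apply.
Duty = €400,748.85 × 0% = €0.00.
Total = €95,227.93 + €0.00 + €0.00 = €95,227.93.

€95,227.93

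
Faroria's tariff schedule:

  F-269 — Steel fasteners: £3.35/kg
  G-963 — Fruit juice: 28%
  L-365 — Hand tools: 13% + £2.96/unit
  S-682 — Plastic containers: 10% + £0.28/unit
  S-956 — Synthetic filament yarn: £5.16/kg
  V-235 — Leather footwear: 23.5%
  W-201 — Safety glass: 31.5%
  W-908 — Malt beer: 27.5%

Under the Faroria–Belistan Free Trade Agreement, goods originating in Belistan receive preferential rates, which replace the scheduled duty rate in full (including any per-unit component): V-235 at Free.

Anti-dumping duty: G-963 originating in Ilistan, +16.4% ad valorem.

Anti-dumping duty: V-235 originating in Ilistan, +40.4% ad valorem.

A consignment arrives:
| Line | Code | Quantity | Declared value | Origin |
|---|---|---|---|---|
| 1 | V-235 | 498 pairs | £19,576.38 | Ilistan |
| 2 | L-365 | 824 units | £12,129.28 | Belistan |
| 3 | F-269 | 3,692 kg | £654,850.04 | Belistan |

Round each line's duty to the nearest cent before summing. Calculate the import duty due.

£28,893.36

Line 1 (V-235, Ilistan, 498 pairs, £19,576.38):
Base rate for V-235 is 23.5%.
V-235 has an FTA preferential rate, but origin Ilistan is not Belistan; base rate stands.
Additional duty on V-235 from Ilistan: +40.4%. Applied ad valorem rate: 23.5% + 40.4% = 63.9%.
Duty = £19,576.38 × 63.9% = £12,509.31.
Line 2 (L-365, Belistan, 824 units, £12,129.28):
Base rate for L-365 is 13% + £2.96/unit.
Origin Belistan is the FTA partner but L-365 is not on the preference list; base rate stands.
Duty = £12,129.28 × 13% + 824 × £2.96 = £4,015.85.
Line 3 (F-269, Belistan, 3,692 kg, £654,850.04):
Base rate for F-269 is £3.35/kg.
Origin Belistan is the FTA partner but F-269 is not on the preference list; base rate stands.
Duty = 3,692 × £3.35 = £12,368.20.
Total = £12,509.31 + £4,015.85 + £12,368.20 = £28,893.36.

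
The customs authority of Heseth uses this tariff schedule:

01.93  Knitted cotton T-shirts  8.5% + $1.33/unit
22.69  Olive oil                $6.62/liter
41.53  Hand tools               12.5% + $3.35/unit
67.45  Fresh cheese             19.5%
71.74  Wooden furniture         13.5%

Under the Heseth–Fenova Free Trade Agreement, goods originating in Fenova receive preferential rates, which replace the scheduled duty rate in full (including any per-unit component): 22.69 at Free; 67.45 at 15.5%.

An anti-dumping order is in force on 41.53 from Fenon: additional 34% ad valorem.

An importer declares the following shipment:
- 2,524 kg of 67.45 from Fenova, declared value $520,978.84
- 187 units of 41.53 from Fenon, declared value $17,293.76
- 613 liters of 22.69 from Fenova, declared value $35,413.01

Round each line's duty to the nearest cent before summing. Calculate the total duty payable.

Line 1 (67.45, Fenova, 2,524 kg, $520,978.84):
Base rate for 67.45 is 19.5%.
Origin Fenova qualifies under the Heseth–Fenova agreement and 67.45 is covered: preferential rate 15.5% applies instead.
Duty = $520,978.84 × 15.5% = $80,751.72.
Line 2 (41.53, Fenon, 187 units, $17,293.76):
Base rate for 41.53 is 12.5% + $3.35/unit.
Additional duty on 41.53 from Fenon: +34%. Applied ad valorem rate: 12.5% + 34% = 46.5%.
Duty = $17,293.76 × 46.5% + 187 × $3.35 = $8,668.05.
Line 3 (22.69, Fenova, 613 liters, $35,413.01):
Base rate for 22.69 is $6.62/liter.
Origin Fenova qualifies under the Heseth–Fenova agreement and 22.69 is covered: preferential rate Free applies instead.
Duty = $35,413.01 × 0% = $0.00.
Total = $80,751.72 + $8,668.05 + $0.00 = $89,419.77.

$89,419.77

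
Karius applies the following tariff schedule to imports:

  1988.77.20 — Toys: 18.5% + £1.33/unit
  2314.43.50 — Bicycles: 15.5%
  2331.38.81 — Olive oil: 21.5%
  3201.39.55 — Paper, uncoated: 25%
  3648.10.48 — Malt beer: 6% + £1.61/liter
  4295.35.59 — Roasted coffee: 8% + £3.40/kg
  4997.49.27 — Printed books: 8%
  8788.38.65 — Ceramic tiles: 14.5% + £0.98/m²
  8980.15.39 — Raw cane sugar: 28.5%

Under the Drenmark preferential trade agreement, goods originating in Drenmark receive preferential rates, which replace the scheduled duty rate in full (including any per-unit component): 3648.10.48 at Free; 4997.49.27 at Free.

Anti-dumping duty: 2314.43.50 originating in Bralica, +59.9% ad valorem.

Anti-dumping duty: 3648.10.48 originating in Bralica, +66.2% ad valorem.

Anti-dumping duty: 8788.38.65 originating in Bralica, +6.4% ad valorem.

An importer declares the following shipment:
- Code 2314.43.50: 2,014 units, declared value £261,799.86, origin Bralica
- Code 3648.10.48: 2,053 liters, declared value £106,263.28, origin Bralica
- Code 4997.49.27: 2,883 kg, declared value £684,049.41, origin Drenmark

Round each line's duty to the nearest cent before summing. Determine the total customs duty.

Line 1 (2314.43.50, Bralica, 2,014 units, £261,799.86):
Base rate for 2314.43.50 is 15.5%.
Additional duty on 2314.43.50 from Bralica: +59.9%. Applied ad valorem rate: 15.5% + 59.9% = 75.4%.
Duty = £261,799.86 × 75.4% = £197,397.09.
Line 2 (3648.10.48, Bralica, 2,053 liters, £106,263.28):
Base rate for 3648.10.48 is 6% + £1.61/liter.
3648.10.48 has an FTA preferential rate, but origin Bralica is not Drenmark; base rate stands.
Additional duty on 3648.10.48 from Bralica: +66.2%. Applied ad valorem rate: 6% + 66.2% = 72.2%.
Duty = £106,263.28 × 72.2% + 2,053 × £1.61 = £80,027.42.
Line 3 (4997.49.27, Drenmark, 2,883 kg, £684,049.41):
Base rate for 4997.49.27 is 8%.
Origin Drenmark qualifies under the Karius–Drenmark agreement and 4997.49.27 is covered: preferential rate Free applies instead.
Duty = £684,049.41 × 0% = £0.00.
Total = £197,397.09 + £80,027.42 + £0.00 = £277,424.51.

£277,424.51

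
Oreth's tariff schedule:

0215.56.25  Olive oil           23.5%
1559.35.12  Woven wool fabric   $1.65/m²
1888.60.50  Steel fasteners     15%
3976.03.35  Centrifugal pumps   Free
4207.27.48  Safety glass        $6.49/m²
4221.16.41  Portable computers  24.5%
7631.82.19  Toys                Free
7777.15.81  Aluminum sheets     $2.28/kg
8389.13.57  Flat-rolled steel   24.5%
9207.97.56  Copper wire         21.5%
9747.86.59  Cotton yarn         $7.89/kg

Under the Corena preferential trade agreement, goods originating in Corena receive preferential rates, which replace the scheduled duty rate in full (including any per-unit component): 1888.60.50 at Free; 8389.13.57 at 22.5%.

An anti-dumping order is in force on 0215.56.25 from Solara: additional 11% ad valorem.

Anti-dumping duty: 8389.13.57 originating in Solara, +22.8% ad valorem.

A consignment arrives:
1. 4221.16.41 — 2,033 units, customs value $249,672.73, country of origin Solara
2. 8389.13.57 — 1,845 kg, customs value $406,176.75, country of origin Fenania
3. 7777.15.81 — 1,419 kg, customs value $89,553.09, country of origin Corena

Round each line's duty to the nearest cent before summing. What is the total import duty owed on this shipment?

$163,918.44

Line 1 (4221.16.41, Solara, 2,033 units, $249,672.73):
Base rate for 4221.16.41 is 24.5%.
Duty = $249,672.73 × 24.5% = $61,169.82.
Line 2 (8389.13.57, Fenania, 1,845 kg, $406,176.75):
Base rate for 8389.13.57 is 24.5%.
8389.13.57 has an FTA preferential rate, but origin Fenania is not Corena; base rate stands.
The additional-duty order on 8389.13.57 targets Solara, not Fenania; it does not apply.
Duty = $406,176.75 × 24.5% = $99,513.30.
Line 3 (7777.15.81, Corena, 1,419 kg, $89,553.09):
Base rate for 7777.15.81 is $2.28/kg.
Origin Corena is the FTA partner but 7777.15.81 is not on the preference list; base rate stands.
Duty = 1,419 × $2.28 = $3,235.32.
Total = $61,169.82 + $99,513.30 + $3,235.32 = $163,918.44.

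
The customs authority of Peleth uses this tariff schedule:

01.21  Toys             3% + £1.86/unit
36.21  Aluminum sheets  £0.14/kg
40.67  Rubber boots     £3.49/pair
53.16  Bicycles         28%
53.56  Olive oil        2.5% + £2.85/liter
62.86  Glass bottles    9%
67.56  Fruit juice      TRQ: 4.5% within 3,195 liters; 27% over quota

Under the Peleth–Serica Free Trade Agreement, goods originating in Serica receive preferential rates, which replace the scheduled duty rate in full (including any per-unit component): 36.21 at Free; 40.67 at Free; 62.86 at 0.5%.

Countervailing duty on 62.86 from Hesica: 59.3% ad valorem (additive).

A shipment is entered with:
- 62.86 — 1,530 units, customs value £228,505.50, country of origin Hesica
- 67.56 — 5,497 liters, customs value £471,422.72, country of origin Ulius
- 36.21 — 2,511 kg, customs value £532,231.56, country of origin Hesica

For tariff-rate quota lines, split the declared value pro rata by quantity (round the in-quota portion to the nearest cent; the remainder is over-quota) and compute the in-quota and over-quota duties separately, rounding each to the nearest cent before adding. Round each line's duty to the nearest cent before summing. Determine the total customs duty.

Line 1 (62.86, Hesica, 1,530 units, £228,505.50):
Base rate for 62.86 is 9%.
62.86 has an FTA preferential rate, but origin Hesica is not Serica; base rate stands.
Additional duty on 62.86 from Hesica: +59.3%. Applied ad valorem rate: 9% + 59.3% = 68.3%.
Duty = £228,505.50 × 68.3% = £156,069.26.
Line 2 (67.56, Ulius, 5,497 liters, £471,422.72):
Code 67.56 is under a tariff-rate quota (threshold 3,195 liters). In-quota: 3,195 liters at 4.5%; over-quota: 2,302 liters at 27%.
Pro-rata value split: in-quota = £471,422.72 × 3,195/5,497 = £274,003.20; over-quota = £471,422.72 − £274,003.20 = £197,419.52.
In-quota duty = £274,003.20 × 4.5% = £12,330.14. Over-quota duty = £197,419.52 × 27% = £53,303.27.
Line duty = £12,330.14 + £53,303.27 = £65,633.41.
Line 3 (36.21, Hesica, 2,511 kg, £532,231.56):
Base rate for 36.21 is £0.14/kg.
36.21 has an FTA preferential rate, but origin Hesica is not Serica; base rate stands.
Duty = 2,511 × £0.14 = £351.54.
Total = £156,069.26 + £65,633.41 + £351.54 = £222,054.21.

£222,054.21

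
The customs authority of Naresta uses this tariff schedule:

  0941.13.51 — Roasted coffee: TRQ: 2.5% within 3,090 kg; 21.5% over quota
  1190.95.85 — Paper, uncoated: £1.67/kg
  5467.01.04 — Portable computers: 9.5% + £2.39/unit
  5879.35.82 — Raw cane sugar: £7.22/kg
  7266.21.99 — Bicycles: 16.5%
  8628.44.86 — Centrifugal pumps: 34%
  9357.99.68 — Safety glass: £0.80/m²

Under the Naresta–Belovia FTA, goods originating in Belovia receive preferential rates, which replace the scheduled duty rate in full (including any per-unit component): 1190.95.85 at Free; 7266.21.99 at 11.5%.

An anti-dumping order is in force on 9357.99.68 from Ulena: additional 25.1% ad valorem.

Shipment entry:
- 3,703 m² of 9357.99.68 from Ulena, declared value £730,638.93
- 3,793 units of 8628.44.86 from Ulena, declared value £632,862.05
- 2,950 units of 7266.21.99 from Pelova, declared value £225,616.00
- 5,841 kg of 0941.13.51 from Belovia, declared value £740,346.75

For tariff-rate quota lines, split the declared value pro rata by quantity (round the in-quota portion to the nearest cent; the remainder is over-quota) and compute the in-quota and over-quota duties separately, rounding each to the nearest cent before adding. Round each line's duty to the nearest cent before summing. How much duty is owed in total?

£523,512.14

Line 1 (9357.99.68, Ulena, 3,703 m², £730,638.93):
Base rate for 9357.99.68 is £0.80/m².
Additional duty on 9357.99.68 from Ulena: +25.1% ad valorem. Applied ad valorem rate = 25.1%.
Duty = £730,638.93 × 25.1% + 3,703 × £0.80 = £186,352.77.
Line 2 (8628.44.86, Ulena, 3,793 units, £632,862.05):
Base rate for 8628.44.86 is 34%.
Duty = £632,862.05 × 34% = £215,173.10.
Line 3 (7266.21.99, Pelova, 2,950 units, £225,616.00):
Base rate for 7266.21.99 is 16.5%.
7266.21.99 has an FTA preferential rate, but origin Pelova is not Belovia; base rate stands.
Duty = £225,616.00 × 16.5% = £37,226.64.
Line 4 (0941.13.51, Belovia, 5,841 kg, £740,346.75):
Code 0941.13.51 is under a tariff-rate quota (threshold 3,090 kg). In-quota: 3,090 kg at 2.5%; over-quota: 2,751 kg at 21.5%.
Pro-rata value split: in-quota = £740,346.75 × 3,090/5,841 = £391,657.50; over-quota = £740,346.75 − £391,657.50 = £348,689.25.
In-quota duty = £391,657.50 × 2.5% = £9,791.44. Over-quota duty = £348,689.25 × 21.5% = £74,968.19.
Line duty = £9,791.44 + £74,968.19 = £84,759.63.
Total = £186,352.77 + £215,173.10 + £37,226.64 + £84,759.63 = £523,512.14.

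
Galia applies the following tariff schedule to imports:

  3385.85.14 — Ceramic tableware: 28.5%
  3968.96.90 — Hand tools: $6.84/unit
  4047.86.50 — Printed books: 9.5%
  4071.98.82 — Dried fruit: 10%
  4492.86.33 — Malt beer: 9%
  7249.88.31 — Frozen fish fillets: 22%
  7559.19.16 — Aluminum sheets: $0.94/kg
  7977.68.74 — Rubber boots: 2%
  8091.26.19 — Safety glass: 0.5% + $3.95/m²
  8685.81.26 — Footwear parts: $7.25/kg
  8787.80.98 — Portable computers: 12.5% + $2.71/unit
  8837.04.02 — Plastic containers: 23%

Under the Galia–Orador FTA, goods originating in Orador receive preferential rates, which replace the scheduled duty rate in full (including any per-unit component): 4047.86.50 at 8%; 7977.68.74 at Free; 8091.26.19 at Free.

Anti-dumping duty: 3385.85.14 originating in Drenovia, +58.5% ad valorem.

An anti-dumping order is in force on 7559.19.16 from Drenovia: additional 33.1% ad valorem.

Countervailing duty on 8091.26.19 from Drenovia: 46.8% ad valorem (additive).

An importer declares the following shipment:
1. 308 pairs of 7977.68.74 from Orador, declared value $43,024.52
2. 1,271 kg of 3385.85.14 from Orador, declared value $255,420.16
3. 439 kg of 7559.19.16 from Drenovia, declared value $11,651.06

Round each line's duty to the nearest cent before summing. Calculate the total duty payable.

Line 1 (7977.68.74, Orador, 308 pairs, $43,024.52):
Base rate for 7977.68.74 is 2%.
Origin Orador qualifies under the Galia–Orador agreement and 7977.68.74 is covered: preferential rate Free applies instead.
Duty = $43,024.52 × 0% = $0.00.
Line 2 (3385.85.14, Orador, 1,271 kg, $255,420.16):
Base rate for 3385.85.14 is 28.5%.
Origin Orador is the FTA partner but 3385.85.14 is not on the preference list; base rate stands.
The additional-duty order on 3385.85.14 targets Drenovia, not Orador; it does not apply.
Duty = $255,420.16 × 28.5% = $72,794.75.
Line 3 (7559.19.16, Drenovia, 439 kg, $11,651.06):
Base rate for 7559.19.16 is $0.94/kg.
Additional duty on 7559.19.16 from Drenovia: +33.1% ad valorem. Applied ad valorem rate = 33.1%.
Duty = $11,651.06 × 33.1% + 439 × $0.94 = $4,269.16.
Total = $0.00 + $72,794.75 + $4,269.16 = $77,063.91.

$77,063.91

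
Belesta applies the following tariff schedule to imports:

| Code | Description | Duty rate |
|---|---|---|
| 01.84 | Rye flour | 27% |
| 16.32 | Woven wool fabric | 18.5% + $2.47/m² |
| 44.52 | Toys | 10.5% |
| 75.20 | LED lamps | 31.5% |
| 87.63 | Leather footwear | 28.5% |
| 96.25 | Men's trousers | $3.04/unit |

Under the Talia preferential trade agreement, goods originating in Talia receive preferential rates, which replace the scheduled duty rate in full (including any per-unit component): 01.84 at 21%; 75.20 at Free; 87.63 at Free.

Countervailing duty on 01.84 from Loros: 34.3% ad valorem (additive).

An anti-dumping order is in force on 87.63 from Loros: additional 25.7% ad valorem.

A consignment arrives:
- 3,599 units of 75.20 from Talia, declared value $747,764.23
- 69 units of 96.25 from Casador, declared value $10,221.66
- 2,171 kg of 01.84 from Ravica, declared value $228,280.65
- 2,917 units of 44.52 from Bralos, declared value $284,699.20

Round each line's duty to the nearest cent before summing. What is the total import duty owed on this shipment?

Line 1 (75.20, Talia, 3,599 units, $747,764.23):
Base rate for 75.20 is 31.5%.
Origin Talia qualifies under the Belesta–Talia agreement and 75.20 is covered: preferential rate Free applies instead.
Duty = $747,764.23 × 0% = $0.00.
Line 2 (96.25, Casador, 69 units, $10,221.66):
Base rate for 96.25 is $3.04/unit.
Duty = 69 × $3.04 = $209.76.
Line 3 (01.84, Ravica, 2,171 kg, $228,280.65):
Base rate for 01.84 is 27%.
01.84 has an FTA preferential rate, but origin Ravica is not Talia; base rate stands.
The additional-duty order on 01.84 targets Loros, not Ravica; it does not apply.
Duty = $228,280.65 × 27% = $61,635.78.
Line 4 (44.52, Bralos, 2,917 units, $284,699.20):
Base rate for 44.52 is 10.5%.
Duty = $284,699.20 × 10.5% = $29,893.42.
Total = $0.00 + $209.76 + $61,635.78 + $29,893.42 = $91,738.96.

$91,738.96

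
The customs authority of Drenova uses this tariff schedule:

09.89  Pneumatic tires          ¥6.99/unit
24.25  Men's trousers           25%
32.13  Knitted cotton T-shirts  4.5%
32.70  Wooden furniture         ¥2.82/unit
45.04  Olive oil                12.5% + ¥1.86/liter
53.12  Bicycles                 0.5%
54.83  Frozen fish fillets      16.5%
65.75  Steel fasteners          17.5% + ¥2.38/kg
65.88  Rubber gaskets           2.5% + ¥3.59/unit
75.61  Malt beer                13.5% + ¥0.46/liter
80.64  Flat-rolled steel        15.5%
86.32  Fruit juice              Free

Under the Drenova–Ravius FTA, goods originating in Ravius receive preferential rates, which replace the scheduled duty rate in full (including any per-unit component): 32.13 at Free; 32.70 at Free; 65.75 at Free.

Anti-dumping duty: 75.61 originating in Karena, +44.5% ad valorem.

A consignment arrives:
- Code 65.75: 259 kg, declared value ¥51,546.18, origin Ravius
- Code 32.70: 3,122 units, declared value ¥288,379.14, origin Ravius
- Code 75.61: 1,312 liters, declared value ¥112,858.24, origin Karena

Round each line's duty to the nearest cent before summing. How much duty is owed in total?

¥66,061.30

Line 1 (65.75, Ravius, 259 kg, ¥51,546.18):
Base rate for 65.75 is 17.5% + ¥2.38/kg.
Origin Ravius qualifies under the Drenova–Ravius agreement and 65.75 is covered: preferential rate Free applies instead.
Duty = ¥51,546.18 × 0% = ¥0.00.
Line 2 (32.70, Ravius, 3,122 units, ¥288,379.14):
Base rate for 32.70 is ¥2.82/unit.
Origin Ravius qualifies under the Drenova–Ravius agreement and 32.70 is covered: preferential rate Free applies instead.
Duty = ¥288,379.14 × 0% = ¥0.00.
Line 3 (75.61, Karena, 1,312 liters, ¥112,858.24):
Base rate for 75.61 is 13.5% + ¥0.46/liter.
Additional duty on 75.61 from Karena: +44.5%. Applied ad valorem rate: 13.5% + 44.5% = 58%.
Duty = ¥112,858.24 × 58% + 1,312 × ¥0.46 = ¥66,061.30.
Total = ¥0.00 + ¥0.00 + ¥66,061.30 = ¥66,061.30.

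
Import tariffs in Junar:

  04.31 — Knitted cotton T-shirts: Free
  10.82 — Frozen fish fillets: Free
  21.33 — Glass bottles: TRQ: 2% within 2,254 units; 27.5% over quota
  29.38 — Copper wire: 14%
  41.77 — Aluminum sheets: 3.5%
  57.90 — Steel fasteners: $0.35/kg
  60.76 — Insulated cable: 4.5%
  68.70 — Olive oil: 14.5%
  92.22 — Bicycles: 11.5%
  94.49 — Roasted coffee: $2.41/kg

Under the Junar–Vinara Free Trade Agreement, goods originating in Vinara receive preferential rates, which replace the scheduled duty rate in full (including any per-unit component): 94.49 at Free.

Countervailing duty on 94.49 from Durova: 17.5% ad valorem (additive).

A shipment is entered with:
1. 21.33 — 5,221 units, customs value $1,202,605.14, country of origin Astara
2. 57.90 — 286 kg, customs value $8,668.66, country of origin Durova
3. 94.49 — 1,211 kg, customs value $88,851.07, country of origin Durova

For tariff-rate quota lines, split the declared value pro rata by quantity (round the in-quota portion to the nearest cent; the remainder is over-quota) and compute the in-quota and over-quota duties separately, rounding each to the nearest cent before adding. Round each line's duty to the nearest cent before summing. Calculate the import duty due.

$216,891.44

Line 1 (21.33, Astara, 5,221 units, $1,202,605.14):
Code 21.33 is under a tariff-rate quota (threshold 2,254 units). In-quota: 2,254 units at 2%; over-quota: 2,967 units at 27.5%.
Pro-rata value split: in-quota = $1,202,605.14 × 2,254/5,221 = $519,186.36; over-quota = $1,202,605.14 − $519,186.36 = $683,418.78.
In-quota duty = $519,186.36 × 2% = $10,383.73. Over-quota duty = $683,418.78 × 27.5% = $187,940.16.
Line duty = $10,383.73 + $187,940.16 = $198,323.89.
Line 2 (57.90, Durova, 286 kg, $8,668.66):
Base rate for 57.90 is $0.35/kg.
Duty = 286 × $0.35 = $100.10.
Line 3 (94.49, Durova, 1,211 kg, $88,851.07):
Base rate for 94.49 is $2.41/kg.
94.49 has an FTA preferential rate, but origin Durova is not Vinara; base rate stands.
Additional duty on 94.49 from Durova: +17.5% ad valorem. Applied ad valorem rate = 17.5%.
Duty = $88,851.07 × 17.5% + 1,211 × $2.41 = $18,467.45.
Total = $198,323.89 + $100.10 + $18,467.45 = $216,891.44.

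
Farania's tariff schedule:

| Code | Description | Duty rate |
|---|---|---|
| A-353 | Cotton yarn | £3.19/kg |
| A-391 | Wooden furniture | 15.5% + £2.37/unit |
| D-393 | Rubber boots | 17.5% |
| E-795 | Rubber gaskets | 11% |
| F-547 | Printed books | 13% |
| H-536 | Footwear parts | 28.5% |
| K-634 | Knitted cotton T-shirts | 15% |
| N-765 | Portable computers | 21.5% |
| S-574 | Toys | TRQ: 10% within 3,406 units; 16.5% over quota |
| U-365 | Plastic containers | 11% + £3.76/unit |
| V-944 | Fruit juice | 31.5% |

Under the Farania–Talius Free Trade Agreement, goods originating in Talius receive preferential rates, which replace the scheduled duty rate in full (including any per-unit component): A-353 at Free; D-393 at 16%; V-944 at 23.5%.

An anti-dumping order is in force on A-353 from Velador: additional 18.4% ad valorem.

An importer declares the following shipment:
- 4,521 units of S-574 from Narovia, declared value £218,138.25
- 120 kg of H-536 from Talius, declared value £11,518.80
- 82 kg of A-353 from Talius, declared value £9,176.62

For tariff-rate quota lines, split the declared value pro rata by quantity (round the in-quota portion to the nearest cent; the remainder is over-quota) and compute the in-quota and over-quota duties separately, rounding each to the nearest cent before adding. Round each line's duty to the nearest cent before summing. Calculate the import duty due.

Line 1 (S-574, Narovia, 4,521 units, £218,138.25):
Code S-574 is under a tariff-rate quota (threshold 3,406 units). In-quota: 3,406 units at 10%; over-quota: 1,115 units at 16.5%.
Pro-rata value split: in-quota = £218,138.25 × 3,406/4,521 = £164,339.50; over-quota = £218,138.25 − £164,339.50 = £53,798.75.
In-quota duty = £164,339.50 × 10% = £16,433.95. Over-quota duty = £53,798.75 × 16.5% = £8,876.79.
Line duty = £16,433.95 + £8,876.79 = £25,310.74.
Line 2 (H-536, Talius, 120 kg, £11,518.80):
Base rate for H-536 is 28.5%.
Origin Talius is the FTA partner but H-536 is not on the preference list; base rate stands.
Duty = £11,518.80 × 28.5% = £3,282.86.
Line 3 (A-353, Talius, 82 kg, £9,176.62):
Base rate for A-353 is £3.19/kg.
Origin Talius qualifies under the Farania–Talius agreement and A-353 is covered: preferential rate Free applies instead.
The additional-duty order on A-353 targets Velador, not Talius; it does not apply.
Duty = £9,176.62 × 0% = £0.00.
Total = £25,310.74 + £3,282.86 + £0.00 = £28,593.60.

£28,593.60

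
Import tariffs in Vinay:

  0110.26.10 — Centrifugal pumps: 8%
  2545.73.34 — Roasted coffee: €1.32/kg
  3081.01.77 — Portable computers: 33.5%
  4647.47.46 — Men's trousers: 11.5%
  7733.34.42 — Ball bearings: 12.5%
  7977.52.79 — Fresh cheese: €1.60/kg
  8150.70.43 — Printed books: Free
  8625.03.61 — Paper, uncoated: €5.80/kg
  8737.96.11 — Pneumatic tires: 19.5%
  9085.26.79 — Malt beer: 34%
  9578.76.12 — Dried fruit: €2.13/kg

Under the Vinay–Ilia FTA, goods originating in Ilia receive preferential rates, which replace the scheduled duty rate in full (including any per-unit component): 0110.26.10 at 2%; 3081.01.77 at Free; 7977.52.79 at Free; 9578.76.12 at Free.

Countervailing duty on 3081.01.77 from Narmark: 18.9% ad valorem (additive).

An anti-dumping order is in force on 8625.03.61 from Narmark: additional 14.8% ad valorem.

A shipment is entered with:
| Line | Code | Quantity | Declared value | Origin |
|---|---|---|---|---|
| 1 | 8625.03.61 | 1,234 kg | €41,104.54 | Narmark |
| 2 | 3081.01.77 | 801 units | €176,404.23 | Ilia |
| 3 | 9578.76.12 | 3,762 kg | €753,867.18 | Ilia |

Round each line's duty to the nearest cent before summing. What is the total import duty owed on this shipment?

€13,240.67

Line 1 (8625.03.61, Narmark, 1,234 kg, €41,104.54):
Base rate for 8625.03.61 is €5.80/kg.
Additional duty on 8625.03.61 from Narmark: +14.8% ad valorem. Applied ad valorem rate = 14.8%.
Duty = €41,104.54 × 14.8% + 1,234 × €5.80 = €13,240.67.
Line 2 (3081.01.77, Ilia, 801 units, €176,404.23):
Base rate for 3081.01.77 is 33.5%.
Origin Ilia qualifies under the Vinay–Ilia agreement and 3081.01.77 is covered: preferential rate Free applies instead.
The additional-duty order on 3081.01.77 targets Narmark, not Ilia; it does not apply.
Duty = €176,404.23 × 0% = €0.00.
Line 3 (9578.76.12, Ilia, 3,762 kg, €753,867.18):
Base rate for 9578.76.12 is €2.13/kg.
Origin Ilia qualifies under the Vinay–Ilia agreement and 9578.76.12 is covered: preferential rate Free applies instead.
Duty = €753,867.18 × 0% = €0.00.
Total = €13,240.67 + €0.00 + €0.00 = €13,240.67.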